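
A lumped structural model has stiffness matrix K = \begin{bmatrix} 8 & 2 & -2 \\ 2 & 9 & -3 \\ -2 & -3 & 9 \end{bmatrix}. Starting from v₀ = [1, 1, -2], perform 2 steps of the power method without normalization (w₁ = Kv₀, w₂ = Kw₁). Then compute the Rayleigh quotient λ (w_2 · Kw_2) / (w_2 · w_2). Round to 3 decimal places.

13.437

w1 = Kv₀ = (8·1 + 2·1 + (-2)·(-2); 2·1 + 9·1 + (-3)·(-2); (-2)·1 + (-3)·1 + 9·(-2)) = (14, 17, -23)
w2 = Kw1 = (8·14 + 2·17 + (-2)·(-23); 2·14 + 9·17 + (-3)·(-23); (-2)·14 + (-3)·17 + 9·(-23)) = (192, 250, -286)
Kw2 = (2608, 3492, -3708)
w2·Kw2 = 192·2608 + 250·3492 + (-286)·(-3708) = 2434224; w2·w2 = 192·192 + 250·250 + (-286)·(-286) = 181160
λ ≈ 2434224/181160 = 13.437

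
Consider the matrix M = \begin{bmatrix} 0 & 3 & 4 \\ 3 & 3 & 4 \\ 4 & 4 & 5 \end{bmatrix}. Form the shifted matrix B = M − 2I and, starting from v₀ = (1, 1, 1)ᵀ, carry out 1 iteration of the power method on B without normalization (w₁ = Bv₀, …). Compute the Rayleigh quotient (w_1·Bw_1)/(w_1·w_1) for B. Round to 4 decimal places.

B = M − 2I has rows (-2, 3, 4); (3, 1, 4); (4, 4, 3)
w1 = Bv₀ = (5, 8, 11)
Bw1 = (58, 67, 85)
w1·Bw1 = 1761; w1·w1 = 210; μ ≈ 1761/210 = 8.3857

8.3857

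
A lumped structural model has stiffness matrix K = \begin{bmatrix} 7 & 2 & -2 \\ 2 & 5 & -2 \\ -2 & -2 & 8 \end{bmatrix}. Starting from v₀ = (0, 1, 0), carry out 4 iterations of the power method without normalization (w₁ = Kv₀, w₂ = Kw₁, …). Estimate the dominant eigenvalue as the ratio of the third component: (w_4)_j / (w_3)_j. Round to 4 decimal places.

w1 = Kv₀ = (7·0 + 2·1 + (-2)·0; 2·0 + 5·1 + (-2)·0; (-2)·0 + (-2)·1 + 8·0) = (2, 5, -2)
w2 = Kw1 = (7·2 + 2·5 + (-2)·(-2); 2·2 + 5·5 + (-2)·(-2); (-2)·2 + (-2)·5 + 8·(-2)) = (28, 33, -30)
w3 = Kw2 = (322, 281, -362)
w4 = Kw3 = (3540, 2773, -4102)
Ratio at component: -4102 / -362 = 11.3315

11.3315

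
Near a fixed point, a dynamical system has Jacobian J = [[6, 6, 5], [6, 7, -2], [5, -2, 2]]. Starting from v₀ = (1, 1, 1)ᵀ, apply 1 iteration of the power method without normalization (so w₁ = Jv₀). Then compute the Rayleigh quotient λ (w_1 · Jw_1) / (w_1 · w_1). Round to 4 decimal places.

λ ≈ 12.6552

w1 = Jv₀ = (6·1 + 6·1 + 5·1; 6·1 + 7·1 + (-2)·1; 5·1 + (-2)·1 + 2·1) = (17, 11, 5)
Jw1 = (193, 169, 73)
w1·Jw1 = 17·193 + 11·169 + 5·73 = 5505; w1·w1 = 17·17 + 11·11 + 5·5 = 435
λ ≈ 5505/435 = 12.6552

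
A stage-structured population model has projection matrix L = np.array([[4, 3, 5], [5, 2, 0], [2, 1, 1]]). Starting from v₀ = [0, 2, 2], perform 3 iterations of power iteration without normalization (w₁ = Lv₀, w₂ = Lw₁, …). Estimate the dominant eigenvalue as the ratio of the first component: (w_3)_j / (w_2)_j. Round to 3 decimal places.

w1 = Lv₀ = (16, 4, 4)
w2 = Lw1 = (96, 88, 40)
w3 = Lw2 = (848, 656, 320)
Ratio at component: 848 / 96 = 8.833

λ ≈ 8.833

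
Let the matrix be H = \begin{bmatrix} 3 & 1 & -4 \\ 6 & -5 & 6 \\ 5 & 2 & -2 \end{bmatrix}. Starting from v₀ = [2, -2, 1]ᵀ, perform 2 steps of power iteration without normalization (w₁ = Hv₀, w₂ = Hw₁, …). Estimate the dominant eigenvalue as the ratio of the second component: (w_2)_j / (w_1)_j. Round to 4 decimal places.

-4.1429

w1 = Hv₀ = (0, 28, 4)
w2 = Hw1 = (12, -116, 48)
Ratio at component: -116 / 28 = -4.1429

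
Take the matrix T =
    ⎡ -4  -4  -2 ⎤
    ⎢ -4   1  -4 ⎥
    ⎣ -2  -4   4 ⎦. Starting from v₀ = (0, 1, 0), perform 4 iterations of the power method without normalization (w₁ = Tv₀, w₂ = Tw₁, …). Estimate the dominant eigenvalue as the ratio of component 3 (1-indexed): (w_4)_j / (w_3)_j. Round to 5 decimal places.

λ ≈ 2.30909

w1 = Tv₀ = ((-4)·0 + (-4)·1 + (-2)·0; (-4)·0 + 1·1 + (-4)·0; (-2)·0 + (-4)·1 + 4·0) = (-4, 1, -4)
w2 = Tw1 = ((-4)·(-4) + (-4)·1 + (-2)·(-4); (-4)·(-4) + 1·1 + (-4)·(-4); (-2)·(-4) + (-4)·1 + 4·(-4)) = (20, 33, -12)
w3 = Tw2 = (-188, 1, -220)
w4 = Tw3 = (1188, 1633, -508)
Ratio at component: -508 / -220 = 2.30909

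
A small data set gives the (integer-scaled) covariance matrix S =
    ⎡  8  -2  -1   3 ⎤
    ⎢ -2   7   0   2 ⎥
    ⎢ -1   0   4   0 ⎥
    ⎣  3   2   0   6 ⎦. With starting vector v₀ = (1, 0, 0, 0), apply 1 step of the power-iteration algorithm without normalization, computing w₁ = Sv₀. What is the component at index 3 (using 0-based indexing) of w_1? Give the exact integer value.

3

w1 = Sv₀ = (8·1 + (-2)·0 + (-1)·0 + 3·0; (-2)·1 + 7·0 + 0·0 + 2·0; (-1)·1 + 0·0 + 4·0 + 0·0; 3·1 + 2·0 + 0·0 + 6·0) = (8, -2, -1, 3)
The requested component of w1 is 3.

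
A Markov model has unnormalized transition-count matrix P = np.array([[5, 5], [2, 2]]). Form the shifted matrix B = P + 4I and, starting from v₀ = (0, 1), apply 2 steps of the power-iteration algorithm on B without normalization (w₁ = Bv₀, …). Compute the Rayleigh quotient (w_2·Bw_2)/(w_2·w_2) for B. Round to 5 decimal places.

11.29970

B = P + 4I has rows (9, 5); (2, 6)
w1 = Bv₀ = (9·0 + 5·1; 2·0 + 6·1) = (5, 6)
w2 = Bw1 = (9·5 + 5·6; 2·5 + 6·6) = (75, 46)
Bw2 = (905, 426)
w2·Bw2 = 87471; w2·w2 = 7741; μ ≈ 87471/7741 = 11.29970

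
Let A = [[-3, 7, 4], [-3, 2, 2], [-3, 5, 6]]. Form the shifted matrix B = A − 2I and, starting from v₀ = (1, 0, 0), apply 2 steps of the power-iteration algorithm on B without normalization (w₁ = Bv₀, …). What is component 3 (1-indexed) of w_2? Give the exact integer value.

B = A − 2I has rows (-5, 7, 4); (-3, 0, 2); (-3, 5, 4)
w1 = Bv₀ = ((-5)·1 + 7·0 + 4·0; (-3)·1 + 0·0 + 2·0; (-3)·1 + 5·0 + 4·0) = (-5, -3, -3)
w2 = Bw1 = ((-5)·(-5) + 7·(-3) + 4·(-3); (-3)·(-5) + 0·(-3) + 2·(-3); (-3)·(-5) + 5·(-3) + 4·(-3)) = (-8, 9, -12)
Requested component of w2: -12

-12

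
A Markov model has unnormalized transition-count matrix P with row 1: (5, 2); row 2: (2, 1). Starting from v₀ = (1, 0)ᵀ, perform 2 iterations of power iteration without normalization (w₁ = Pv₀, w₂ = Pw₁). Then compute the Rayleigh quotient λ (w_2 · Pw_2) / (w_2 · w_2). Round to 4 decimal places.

w1 = Pv₀ = (5·1 + 2·0; 2·1 + 1·0) = (5, 2)
w2 = Pw1 = (5·5 + 2·2; 2·5 + 1·2) = (29, 12)
Pw2 = (169, 70)
w2·Pw2 = 29·169 + 12·70 = 5741; w2·w2 = 29·29 + 12·12 = 985
λ ≈ 5741/985 = 5.8284

5.8284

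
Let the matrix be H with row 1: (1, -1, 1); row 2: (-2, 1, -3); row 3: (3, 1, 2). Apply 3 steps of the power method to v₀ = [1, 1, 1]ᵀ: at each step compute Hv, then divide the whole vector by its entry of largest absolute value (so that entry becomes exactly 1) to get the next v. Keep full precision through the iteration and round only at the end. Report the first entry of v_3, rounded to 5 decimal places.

-0.58228

Hv0 = (1.000000, -4.000000, 6.000000); divide by 6.000000 → v1 = (0.166667, -0.666667, 1.000000)
Hv1 = (1.833333, -4.000000, 1.833333); divide by -4.000000 → v2 = (-0.458333, 1.000000, -0.458333)
Hv2 = (-1.916667, 3.291667, -1.291667); divide by 3.291667 → v3 = (-0.582278, 1.000000, -0.392405)
Requested entry of v3: 46/-79 = -0.58228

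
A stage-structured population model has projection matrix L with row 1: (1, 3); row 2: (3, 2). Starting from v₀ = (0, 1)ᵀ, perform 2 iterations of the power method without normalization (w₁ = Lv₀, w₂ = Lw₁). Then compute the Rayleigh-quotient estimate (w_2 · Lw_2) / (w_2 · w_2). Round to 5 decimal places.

w1 = Lv₀ = (1·0 + 3·1; 3·0 + 2·1) = (3, 2)
w2 = Lw1 = (1·3 + 3·2; 3·3 + 2·2) = (9, 13)
Lw2 = (48, 53)
w2·Lw2 = 9·48 + 13·53 = 1121; w2·w2 = 9·9 + 13·13 = 250
λ ≈ 1121/250 = 4.48400

4.48400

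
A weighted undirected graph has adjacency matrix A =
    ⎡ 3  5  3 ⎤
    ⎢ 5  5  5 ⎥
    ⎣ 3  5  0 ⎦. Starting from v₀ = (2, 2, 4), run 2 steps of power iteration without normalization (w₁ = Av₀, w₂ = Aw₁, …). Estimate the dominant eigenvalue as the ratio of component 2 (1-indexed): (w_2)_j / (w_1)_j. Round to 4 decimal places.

w1 = Av₀ = (3·2 + 5·2 + 3·4; 5·2 + 5·2 + 5·4; 3·2 + 5·2 + 0·4) = (28, 40, 16)
w2 = Aw1 = (3·28 + 5·40 + 3·16; 5·28 + 5·40 + 5·16; 3·28 + 5·40 + 0·16) = (332, 420, 284)
Ratio at component: 420 / 40 = 10.5000

λ ≈ 10.5000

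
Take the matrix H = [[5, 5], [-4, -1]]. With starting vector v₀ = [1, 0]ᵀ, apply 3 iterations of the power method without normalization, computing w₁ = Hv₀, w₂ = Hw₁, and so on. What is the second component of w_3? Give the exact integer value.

-4

w1 = Hv₀ = (5, -4)
w2 = Hw1 = (5, -16)
w3 = Hw2 = (-55, -4)
The requested component of w3 is -4.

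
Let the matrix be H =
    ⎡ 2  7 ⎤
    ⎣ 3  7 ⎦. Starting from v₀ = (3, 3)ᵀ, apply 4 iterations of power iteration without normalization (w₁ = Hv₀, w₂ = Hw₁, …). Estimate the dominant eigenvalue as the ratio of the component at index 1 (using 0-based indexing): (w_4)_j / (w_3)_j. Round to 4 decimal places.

9.7200

w1 = Hv₀ = (2·3 + 7·3; 3·3 + 7·3) = (27, 30)
w2 = Hw1 = (2·27 + 7·30; 3·27 + 7·30) = (264, 291)
w3 = Hw2 = (2565, 2829)
w4 = Hw3 = (24933, 27498)
Ratio at component: 27498 / 2829 = 9.7200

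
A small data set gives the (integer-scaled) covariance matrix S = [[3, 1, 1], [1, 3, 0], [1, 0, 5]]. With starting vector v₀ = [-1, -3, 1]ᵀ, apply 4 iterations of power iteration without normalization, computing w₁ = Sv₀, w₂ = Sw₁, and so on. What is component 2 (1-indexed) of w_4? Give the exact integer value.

-461

w1 = Sv₀ = (3·(-1) + 1·(-3) + 1·1; 1·(-1) + 3·(-3) + 0·1; 1·(-1) + 0·(-3) + 5·1) = (-5, -10, 4)
w2 = Sw1 = (3·(-5) + 1·(-10) + 1·4; 1·(-5) + 3·(-10) + 0·4; 1·(-5) + 0·(-10) + 5·4) = (-21, -35, 15)
w3 = Sw2 = (-83, -126, 54)
w4 = Sw3 = (-321, -461, 187)
The requested component of w4 is -461.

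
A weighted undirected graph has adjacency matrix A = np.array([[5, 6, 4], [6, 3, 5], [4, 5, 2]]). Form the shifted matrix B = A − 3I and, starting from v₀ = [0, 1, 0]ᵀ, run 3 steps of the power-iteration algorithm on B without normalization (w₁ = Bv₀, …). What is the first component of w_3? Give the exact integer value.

506

B = A − 3I has rows (2, 6, 4); (6, 0, 5); (4, 5, -1)
w1 = Bv₀ = (2·0 + 6·1 + 4·0; 6·0 + 0·1 + 5·0; 4·0 + 5·1 + (-1)·0) = (6, 0, 5)
w2 = Bw1 = (2·6 + 6·0 + 4·5; 6·6 + 0·0 + 5·5; 4·6 + 5·0 + (-1)·5) = (32, 61, 19)
w3 = Bw2 = (506, 287, 414)
Requested component of w3: 506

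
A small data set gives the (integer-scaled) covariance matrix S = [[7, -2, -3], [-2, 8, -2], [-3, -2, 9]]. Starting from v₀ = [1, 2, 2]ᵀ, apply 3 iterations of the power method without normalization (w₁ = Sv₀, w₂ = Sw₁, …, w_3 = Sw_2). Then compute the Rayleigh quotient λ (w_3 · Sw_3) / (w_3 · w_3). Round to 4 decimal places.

w1 = Sv₀ = (-3, 10, 11)
w2 = Sw1 = (-74, 64, 88)
w3 = Sw2 = (-910, 484, 886)
Sw3 = (-9996, 3920, 9736)
w3·Sw3 = (-910)·(-9996) + 484·3920 + 886·9736 = 19619736; w3·w3 = (-910)·(-910) + 484·484 + 886·886 = 1847352
λ ≈ 19619736/1847352 = 10.6205

10.6205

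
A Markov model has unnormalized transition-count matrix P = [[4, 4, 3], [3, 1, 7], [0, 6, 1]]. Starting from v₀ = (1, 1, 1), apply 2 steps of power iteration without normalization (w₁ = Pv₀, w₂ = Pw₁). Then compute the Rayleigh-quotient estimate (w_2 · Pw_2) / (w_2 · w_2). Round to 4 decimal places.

9.4586

w1 = Pv₀ = (4·1 + 4·1 + 3·1; 3·1 + 1·1 + 7·1; 0·1 + 6·1 + 1·1) = (11, 11, 7)
w2 = Pw1 = (4·11 + 4·11 + 3·7; 3·11 + 1·11 + 7·7; 0·11 + 6·11 + 1·7) = (109, 93, 73)
Pw2 = (1027, 931, 631)
w2·Pw2 = 109·1027 + 93·931 + 73·631 = 244589; w2·w2 = 109·109 + 93·93 + 73·73 = 25859
λ ≈ 244589/25859 = 9.4586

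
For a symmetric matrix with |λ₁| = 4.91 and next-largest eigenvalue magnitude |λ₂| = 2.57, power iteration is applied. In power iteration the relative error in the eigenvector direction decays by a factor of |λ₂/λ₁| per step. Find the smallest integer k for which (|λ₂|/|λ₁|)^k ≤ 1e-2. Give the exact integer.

8

|λ₂/λ₁| = 2.57/4.91 = 0.52342
Need k ≥ ln(1e-2) / ln(0.52342) = -4.6052 / -0.6474 ≈ 7.114
Smallest integer k satisfying the bound: 8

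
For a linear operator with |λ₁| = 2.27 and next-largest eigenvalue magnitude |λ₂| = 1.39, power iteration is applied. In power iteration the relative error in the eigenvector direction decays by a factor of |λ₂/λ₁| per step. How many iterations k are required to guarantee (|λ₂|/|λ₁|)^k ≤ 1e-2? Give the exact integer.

|λ₂/λ₁| = 1.39/2.27 = 0.61233
Need k ≥ ln(1e-2) / ln(0.61233) = -4.6052 / -0.4905 ≈ 9.389
Smallest integer k satisfying the bound: 10

10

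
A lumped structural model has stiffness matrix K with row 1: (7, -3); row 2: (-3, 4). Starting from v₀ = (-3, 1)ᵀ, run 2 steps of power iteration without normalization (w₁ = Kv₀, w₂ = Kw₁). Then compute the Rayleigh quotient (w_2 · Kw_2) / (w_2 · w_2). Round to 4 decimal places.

w1 = Kv₀ = (-24, 13)
w2 = Kw1 = (-207, 124)
Kw2 = (-1821, 1117)
w2·Kw2 = (-207)·(-1821) + 124·1117 = 515455; w2·w2 = (-207)·(-207) + 124·124 = 58225
λ ≈ 515455/58225 = 8.8528

8.8528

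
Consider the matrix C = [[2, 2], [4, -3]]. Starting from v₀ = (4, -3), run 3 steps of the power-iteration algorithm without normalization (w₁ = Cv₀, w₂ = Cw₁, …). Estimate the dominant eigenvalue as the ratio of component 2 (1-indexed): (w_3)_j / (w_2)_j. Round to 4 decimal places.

w1 = Cv₀ = (2, 25)
w2 = Cw1 = (54, -67)
w3 = Cw2 = (-26, 417)
Ratio at component: 417 / -67 = -6.2239

-6.2239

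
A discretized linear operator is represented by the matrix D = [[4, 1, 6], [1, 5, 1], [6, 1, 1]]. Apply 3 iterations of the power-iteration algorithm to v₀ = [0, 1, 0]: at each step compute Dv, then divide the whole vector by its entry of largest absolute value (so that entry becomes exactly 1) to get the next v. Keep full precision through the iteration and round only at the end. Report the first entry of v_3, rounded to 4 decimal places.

Dv0 = (1.00000, 5.00000, 1.00000); divide by 5.00000 → v1 = (0.20000, 1.00000, 0.20000)
Dv1 = (3.00000, 5.40000, 2.40000); divide by 5.40000 → v2 = (0.55556, 1.00000, 0.44444)
Dv2 = (5.88889, 6.00000, 4.77778); divide by 6.00000 → v3 = (0.98148, 1.00000, 0.79630)
Requested entry of v3: 159/162 = 0.9815

0.9815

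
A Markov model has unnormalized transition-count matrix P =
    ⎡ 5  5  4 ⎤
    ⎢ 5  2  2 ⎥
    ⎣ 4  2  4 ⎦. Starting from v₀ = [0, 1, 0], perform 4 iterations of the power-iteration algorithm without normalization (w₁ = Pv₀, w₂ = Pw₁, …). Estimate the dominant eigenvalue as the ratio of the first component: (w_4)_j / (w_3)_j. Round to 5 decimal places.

w1 = Pv₀ = (5, 2, 2)
w2 = Pw1 = (43, 33, 32)
w3 = Pw2 = (508, 345, 366)
w4 = Pw3 = (5729, 3962, 4186)
Ratio at component: 5729 / 508 = 11.27756

λ ≈ 11.27756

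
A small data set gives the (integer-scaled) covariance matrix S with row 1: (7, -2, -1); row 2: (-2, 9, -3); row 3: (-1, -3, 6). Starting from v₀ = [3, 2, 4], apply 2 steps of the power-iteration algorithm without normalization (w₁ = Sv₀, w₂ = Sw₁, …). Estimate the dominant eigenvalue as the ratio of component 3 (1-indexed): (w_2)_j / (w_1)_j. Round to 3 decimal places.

w1 = Sv₀ = (7·3 + (-2)·2 + (-1)·4; (-2)·3 + 9·2 + (-3)·4; (-1)·3 + (-3)·2 + 6·4) = (13, 0, 15)
w2 = Sw1 = (7·13 + (-2)·0 + (-1)·15; (-2)·13 + 9·0 + (-3)·15; (-1)·13 + (-3)·0 + 6·15) = (76, -71, 77)
Ratio at component: 77 / 15 = 5.133

5.133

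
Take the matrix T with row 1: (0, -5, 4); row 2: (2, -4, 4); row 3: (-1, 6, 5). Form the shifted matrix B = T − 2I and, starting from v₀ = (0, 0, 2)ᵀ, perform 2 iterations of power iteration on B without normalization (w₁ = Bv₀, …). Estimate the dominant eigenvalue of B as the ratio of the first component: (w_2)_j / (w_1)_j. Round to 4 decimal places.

B = T − 2I has rows (-2, -5, 4); (2, -6, 4); (-1, 6, 3)
w1 = Bv₀ = (8, 8, 6)
w2 = Bw1 = (-32, -8, 58)
Ratio: -32/8 = -4.0000

μ ≈ -4.0000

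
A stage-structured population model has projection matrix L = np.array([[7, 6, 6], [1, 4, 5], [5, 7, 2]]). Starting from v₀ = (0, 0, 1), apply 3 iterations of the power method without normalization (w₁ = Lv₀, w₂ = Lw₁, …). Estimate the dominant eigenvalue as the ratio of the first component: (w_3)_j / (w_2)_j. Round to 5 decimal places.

w1 = Lv₀ = (6, 5, 2)
w2 = Lw1 = (84, 36, 69)
w3 = Lw2 = (1218, 573, 810)
Ratio at component: 1218 / 84 = 14.50000

14.50000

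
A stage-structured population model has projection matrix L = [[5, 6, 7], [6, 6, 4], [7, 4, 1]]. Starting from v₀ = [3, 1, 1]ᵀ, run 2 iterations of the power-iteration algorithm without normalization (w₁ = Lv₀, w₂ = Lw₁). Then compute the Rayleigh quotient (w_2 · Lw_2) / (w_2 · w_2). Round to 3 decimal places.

λ ≈ 15.640

w1 = Lv₀ = (5·3 + 6·1 + 7·1; 6·3 + 6·1 + 4·1; 7·3 + 4·1 + 1·1) = (28, 28, 26)
w2 = Lw1 = (5·28 + 6·28 + 7·26; 6·28 + 6·28 + 4·26; 7·28 + 4·28 + 1·26) = (490, 440, 334)
Lw2 = (7428, 6916, 5524)
w2·Lw2 = 490·7428 + 440·6916 + 334·5524 = 8527776; w2·w2 = 490·490 + 440·440 + 334·334 = 545256
λ ≈ 8527776/545256 = 15.640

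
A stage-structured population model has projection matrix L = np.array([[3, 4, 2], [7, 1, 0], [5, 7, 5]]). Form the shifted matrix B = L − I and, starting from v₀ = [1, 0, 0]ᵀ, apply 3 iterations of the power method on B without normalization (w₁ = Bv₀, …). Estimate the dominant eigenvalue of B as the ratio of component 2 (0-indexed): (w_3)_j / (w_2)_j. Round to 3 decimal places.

7.899

B = L − I has rows (2, 4, 2); (7, 0, 0); (5, 7, 4)
w1 = Bv₀ = (2, 7, 5)
w2 = Bw1 = (42, 14, 79)
w3 = Bw2 = (298, 294, 624)
Ratio: 624/79 = 7.899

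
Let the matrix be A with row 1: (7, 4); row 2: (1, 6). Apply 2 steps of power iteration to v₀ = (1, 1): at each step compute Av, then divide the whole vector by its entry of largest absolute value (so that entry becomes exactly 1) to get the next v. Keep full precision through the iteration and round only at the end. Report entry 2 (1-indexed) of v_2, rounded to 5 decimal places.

Av0 = (11.000000, 7.000000); divide by 11.000000 → v1 = (1.000000, 0.636364)
Av1 = (9.545455, 4.818182); divide by 9.545455 → v2 = (1.000000, 0.504762)
Requested entry of v2: 53/105 = 0.50476

0.50476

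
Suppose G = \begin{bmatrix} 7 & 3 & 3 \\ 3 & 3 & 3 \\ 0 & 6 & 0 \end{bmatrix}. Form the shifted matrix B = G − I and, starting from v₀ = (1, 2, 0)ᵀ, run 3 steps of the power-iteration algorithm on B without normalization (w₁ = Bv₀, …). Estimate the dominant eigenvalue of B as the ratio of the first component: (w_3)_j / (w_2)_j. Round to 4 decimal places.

μ ≈ 8.6977

B = G − I has rows (6, 3, 3); (3, 2, 3); (0, 6, -1)
w1 = Bv₀ = (6·1 + 3·2 + 3·0; 3·1 + 2·2 + 3·0; 0·1 + 6·2 + (-1)·0) = (12, 7, 12)
w2 = Bw1 = (6·12 + 3·7 + 3·12; 3·12 + 2·7 + 3·12; 0·12 + 6·7 + (-1)·12) = (129, 86, 30)
w3 = Bw2 = (1122, 649, 486)
Ratio: 1122/129 = 8.6977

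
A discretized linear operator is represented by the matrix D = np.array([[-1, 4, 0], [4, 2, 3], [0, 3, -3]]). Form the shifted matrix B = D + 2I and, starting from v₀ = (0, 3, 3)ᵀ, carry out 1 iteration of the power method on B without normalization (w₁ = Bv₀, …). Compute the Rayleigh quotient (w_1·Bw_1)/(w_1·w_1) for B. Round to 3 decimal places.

7.478

B = D + 2I has rows (1, 4, 0); (4, 4, 3); (0, 3, -1)
w1 = Bv₀ = (12, 21, 6)
Bw1 = (96, 150, 57)
w1·Bw1 = 4644; w1·w1 = 621; μ ≈ 4644/621 = 7.478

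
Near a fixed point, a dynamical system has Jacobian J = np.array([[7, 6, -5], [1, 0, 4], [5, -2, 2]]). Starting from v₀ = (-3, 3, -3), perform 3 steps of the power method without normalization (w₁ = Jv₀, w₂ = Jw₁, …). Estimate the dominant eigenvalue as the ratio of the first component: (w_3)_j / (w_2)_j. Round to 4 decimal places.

λ ≈ 1.1395

w1 = Jv₀ = (12, -15, -27)
w2 = Jw1 = (129, -96, 36)
w3 = Jw2 = (147, 273, 909)
Ratio at component: 147 / 129 = 1.1395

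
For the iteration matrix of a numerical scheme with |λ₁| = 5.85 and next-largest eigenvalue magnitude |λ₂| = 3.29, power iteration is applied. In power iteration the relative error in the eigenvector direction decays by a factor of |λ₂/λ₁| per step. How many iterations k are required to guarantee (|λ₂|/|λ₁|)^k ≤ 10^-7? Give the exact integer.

29

|λ₂/λ₁| = 3.29/5.85 = 0.56239
Need k ≥ ln(10^-7) / ln(0.56239) = -16.1181 / -0.5756 ≈ 28.004
Smallest integer k satisfying the bound: 29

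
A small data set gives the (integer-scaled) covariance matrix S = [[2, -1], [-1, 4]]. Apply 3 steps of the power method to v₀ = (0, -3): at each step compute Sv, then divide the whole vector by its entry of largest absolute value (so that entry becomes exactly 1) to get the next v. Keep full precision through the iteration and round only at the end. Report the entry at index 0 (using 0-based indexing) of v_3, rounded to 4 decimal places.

-0.3919

Sv0 = (3.00000, -12.00000); divide by -12.00000 → v1 = (-0.25000, 1.00000)
Sv1 = (-1.50000, 4.25000); divide by 4.25000 → v2 = (-0.35294, 1.00000)
Sv2 = (-1.70588, 4.35294); divide by 4.35294 → v3 = (-0.39189, 1.00000)
Requested entry of v3: 87/-222 = -0.3919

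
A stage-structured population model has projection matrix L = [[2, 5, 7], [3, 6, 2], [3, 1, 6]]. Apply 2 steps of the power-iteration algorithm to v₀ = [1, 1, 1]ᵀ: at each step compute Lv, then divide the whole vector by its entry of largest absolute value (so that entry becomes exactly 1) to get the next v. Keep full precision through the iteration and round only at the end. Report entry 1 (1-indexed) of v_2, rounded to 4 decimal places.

Lv0 = (14.00000, 11.00000, 10.00000); divide by 14.00000 → v1 = (1.00000, 0.78571, 0.71429)
Lv1 = (10.92857, 9.14286, 8.07143); divide by 10.92857 → v2 = (1.00000, 0.83660, 0.73856)
Requested entry of v2: 153/153 = 1.0000

1.0000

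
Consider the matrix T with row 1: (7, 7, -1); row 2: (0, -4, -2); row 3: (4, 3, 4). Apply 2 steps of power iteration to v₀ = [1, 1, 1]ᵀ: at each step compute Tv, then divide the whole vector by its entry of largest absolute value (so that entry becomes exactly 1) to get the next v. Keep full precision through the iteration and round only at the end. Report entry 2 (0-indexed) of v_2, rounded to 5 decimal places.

Tv0 = (13.000000, -6.000000, 11.000000); divide by 13.000000 → v1 = (1.000000, -0.461538, 0.846154)
Tv1 = (2.923077, 0.153846, 6.000000); divide by 6.000000 → v2 = (0.487179, 0.025641, 1.000000)
Requested entry of v2: 78/78 = 1.00000

1.00000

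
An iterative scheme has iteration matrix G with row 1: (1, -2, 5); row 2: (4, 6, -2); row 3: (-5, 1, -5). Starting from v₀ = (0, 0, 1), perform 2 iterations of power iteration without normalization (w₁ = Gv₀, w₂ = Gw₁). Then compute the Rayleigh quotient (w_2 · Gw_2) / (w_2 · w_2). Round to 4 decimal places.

2.8082

w1 = Gv₀ = (5, -2, -5)
w2 = Gw1 = (-16, 18, -2)
Gw2 = (-62, 48, 108)
w2·Gw2 = (-16)·(-62) + 18·48 + (-2)·108 = 1640; w2·w2 = (-16)·(-16) + 18·18 + (-2)·(-2) = 584
λ ≈ 1640/584 = 2.8082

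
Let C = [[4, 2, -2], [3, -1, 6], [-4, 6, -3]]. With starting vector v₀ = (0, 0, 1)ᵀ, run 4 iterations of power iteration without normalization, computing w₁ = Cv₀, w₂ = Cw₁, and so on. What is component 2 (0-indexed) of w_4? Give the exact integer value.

3909

w1 = Cv₀ = (4·0 + 2·0 + (-2)·1; 3·0 + (-1)·0 + 6·1; (-4)·0 + 6·0 + (-3)·1) = (-2, 6, -3)
w2 = Cw1 = (4·(-2) + 2·6 + (-2)·(-3); 3·(-2) + (-1)·6 + 6·(-3); (-4)·(-2) + 6·6 + (-3)·(-3)) = (10, -30, 53)
w3 = Cw2 = (-126, 378, -379)
w4 = Cw3 = (1010, -3030, 3909)
The requested component of w4 is 3909.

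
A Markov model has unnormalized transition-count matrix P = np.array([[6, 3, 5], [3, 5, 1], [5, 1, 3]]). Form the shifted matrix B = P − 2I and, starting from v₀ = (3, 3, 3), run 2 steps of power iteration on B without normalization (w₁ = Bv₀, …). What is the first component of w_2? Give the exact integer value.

B = P − 2I has rows (4, 3, 5); (3, 3, 1); (5, 1, 1)
w1 = Bv₀ = (4·3 + 3·3 + 5·3; 3·3 + 3·3 + 1·3; 5·3 + 1·3 + 1·3) = (36, 21, 21)
w2 = Bw1 = (4·36 + 3·21 + 5·21; 3·36 + 3·21 + 1·21; 5·36 + 1·21 + 1·21) = (312, 192, 222)
Requested component of w2: 312

312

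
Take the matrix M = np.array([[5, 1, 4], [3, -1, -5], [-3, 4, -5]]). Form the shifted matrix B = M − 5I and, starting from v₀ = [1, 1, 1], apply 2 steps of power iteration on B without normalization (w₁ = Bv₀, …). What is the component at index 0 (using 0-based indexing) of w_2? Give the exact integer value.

-44

B = M − 5I has rows (0, 1, 4); (3, -6, -5); (-3, 4, -10)
w1 = Bv₀ = (0·1 + 1·1 + 4·1; 3·1 + (-6)·1 + (-5)·1; (-3)·1 + 4·1 + (-10)·1) = (5, -8, -9)
w2 = Bw1 = (0·5 + 1·(-8) + 4·(-9); 3·5 + (-6)·(-8) + (-5)·(-9); (-3)·5 + 4·(-8) + (-10)·(-9)) = (-44, 108, 43)
Requested component of w2: -44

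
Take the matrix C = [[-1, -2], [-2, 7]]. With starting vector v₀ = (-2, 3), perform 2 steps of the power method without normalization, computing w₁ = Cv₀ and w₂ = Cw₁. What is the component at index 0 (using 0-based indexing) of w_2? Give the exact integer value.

w1 = Cv₀ = ((-1)·(-2) + (-2)·3; (-2)·(-2) + 7·3) = (-4, 25)
w2 = Cw1 = ((-1)·(-4) + (-2)·25; (-2)·(-4) + 7·25) = (-46, 183)
The requested component of w2 is -46.

-46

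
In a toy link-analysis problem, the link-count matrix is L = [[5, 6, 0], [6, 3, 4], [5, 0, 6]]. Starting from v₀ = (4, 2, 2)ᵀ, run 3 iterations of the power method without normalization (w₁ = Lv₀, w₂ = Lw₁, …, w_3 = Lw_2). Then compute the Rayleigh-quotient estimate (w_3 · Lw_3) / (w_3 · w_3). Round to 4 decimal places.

w1 = Lv₀ = (5·4 + 6·2 + 0·2; 6·4 + 3·2 + 4·2; 5·4 + 0·2 + 6·2) = (32, 38, 32)
w2 = Lw1 = (5·32 + 6·38 + 0·32; 6·32 + 3·38 + 4·32; 5·32 + 0·38 + 6·32) = (388, 434, 352)
w3 = Lw2 = (4544, 5038, 4052)
Lw3 = (52948, 58586, 47032)
w3·Lw3 = 4544·52948 + 5038·58586 + 4052·47032 = 726325644; w3·w3 = 4544·4544 + 5038·5038 + 4052·4052 = 62448084
λ ≈ 726325644/62448084 = 11.6309

λ ≈ 11.6309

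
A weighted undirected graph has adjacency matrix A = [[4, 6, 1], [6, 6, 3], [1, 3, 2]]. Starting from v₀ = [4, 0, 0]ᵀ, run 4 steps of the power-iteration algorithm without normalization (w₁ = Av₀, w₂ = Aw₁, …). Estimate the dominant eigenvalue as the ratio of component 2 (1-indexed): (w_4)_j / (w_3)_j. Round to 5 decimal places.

w1 = Av₀ = (4·4 + 6·0 + 1·0; 6·4 + 6·0 + 3·0; 1·4 + 3·0 + 2·0) = (16, 24, 4)
w2 = Aw1 = (4·16 + 6·24 + 1·4; 6·16 + 6·24 + 3·4; 1·16 + 3·24 + 2·4) = (212, 252, 96)
w3 = Aw2 = (2456, 3072, 1160)
w4 = Aw3 = (29416, 36648, 13992)
Ratio at component: 36648 / 3072 = 11.92969

11.92969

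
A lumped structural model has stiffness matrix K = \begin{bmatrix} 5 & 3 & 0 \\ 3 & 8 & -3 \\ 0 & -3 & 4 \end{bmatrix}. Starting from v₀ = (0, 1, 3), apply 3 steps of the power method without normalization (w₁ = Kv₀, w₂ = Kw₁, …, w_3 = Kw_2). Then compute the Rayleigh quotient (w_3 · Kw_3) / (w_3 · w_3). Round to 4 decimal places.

w1 = Kv₀ = (5·0 + 3·1 + 0·3; 3·0 + 8·1 + (-3)·3; 0·0 + (-3)·1 + 4·3) = (3, -1, 9)
w2 = Kw1 = (5·3 + 3·(-1) + 0·9; 3·3 + 8·(-1) + (-3)·9; 0·3 + (-3)·(-1) + 4·9) = (12, -26, 39)
w3 = Kw2 = (-18, -289, 234)
Kw3 = (-957, -3068, 1803)
w3·Kw3 = (-18)·(-957) + (-289)·(-3068) + 234·1803 = 1325780; w3·w3 = (-18)·(-18) + (-289)·(-289) + 234·234 = 138601
λ ≈ 1325780/138601 = 9.5654

9.5654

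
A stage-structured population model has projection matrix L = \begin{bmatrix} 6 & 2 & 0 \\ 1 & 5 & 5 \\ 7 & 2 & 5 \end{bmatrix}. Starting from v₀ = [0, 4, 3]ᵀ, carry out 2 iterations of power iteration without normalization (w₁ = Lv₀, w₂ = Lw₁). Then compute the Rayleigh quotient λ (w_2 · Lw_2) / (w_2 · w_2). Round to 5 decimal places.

10.10673

w1 = Lv₀ = (6·0 + 2·4 + 0·3; 1·0 + 5·4 + 5·3; 7·0 + 2·4 + 5·3) = (8, 35, 23)
w2 = Lw1 = (6·8 + 2·35 + 0·23; 1·8 + 5·35 + 5·23; 7·8 + 2·35 + 5·23) = (118, 298, 241)
Lw2 = (1304, 2813, 2627)
w2·Lw2 = 118·1304 + 298·2813 + 241·2627 = 1625253; w2·w2 = 118·118 + 298·298 + 241·241 = 160809
λ ≈ 1625253/160809 = 10.10673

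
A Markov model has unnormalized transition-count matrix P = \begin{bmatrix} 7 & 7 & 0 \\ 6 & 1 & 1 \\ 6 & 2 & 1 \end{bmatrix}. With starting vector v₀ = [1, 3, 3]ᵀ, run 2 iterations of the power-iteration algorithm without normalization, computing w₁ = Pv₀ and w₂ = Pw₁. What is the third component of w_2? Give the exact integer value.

207

w1 = Pv₀ = (28, 12, 15)
w2 = Pw1 = (280, 195, 207)
The requested component of w2 is 207.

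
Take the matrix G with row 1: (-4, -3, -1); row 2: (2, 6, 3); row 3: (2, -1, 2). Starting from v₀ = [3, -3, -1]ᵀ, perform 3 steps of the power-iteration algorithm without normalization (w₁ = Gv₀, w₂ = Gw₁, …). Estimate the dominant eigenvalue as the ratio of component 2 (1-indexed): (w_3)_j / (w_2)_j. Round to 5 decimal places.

w1 = Gv₀ = ((-4)·3 + (-3)·(-3) + (-1)·(-1); 2·3 + 6·(-3) + 3·(-1); 2·3 + (-1)·(-3) + 2·(-1)) = (-2, -15, 7)
w2 = Gw1 = ((-4)·(-2) + (-3)·(-15) + (-1)·7; 2·(-2) + 6·(-15) + 3·7; 2·(-2) + (-1)·(-15) + 2·7) = (46, -73, 25)
w3 = Gw2 = (10, -271, 215)
Ratio at component: -271 / -73 = 3.71233

3.71233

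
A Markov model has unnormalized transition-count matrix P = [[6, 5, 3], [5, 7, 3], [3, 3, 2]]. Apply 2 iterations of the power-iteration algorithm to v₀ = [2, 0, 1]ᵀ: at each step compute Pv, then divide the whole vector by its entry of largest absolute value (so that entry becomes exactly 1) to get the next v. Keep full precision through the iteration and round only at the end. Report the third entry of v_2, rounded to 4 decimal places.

0.5263

Pv0 = (15.00000, 13.00000, 8.00000); divide by 15.00000 → v1 = (1.00000, 0.86667, 0.53333)
Pv1 = (11.93333, 12.66667, 6.66667); divide by 12.66667 → v2 = (0.94211, 1.00000, 0.52632)
Requested entry of v2: 100/190 = 0.5263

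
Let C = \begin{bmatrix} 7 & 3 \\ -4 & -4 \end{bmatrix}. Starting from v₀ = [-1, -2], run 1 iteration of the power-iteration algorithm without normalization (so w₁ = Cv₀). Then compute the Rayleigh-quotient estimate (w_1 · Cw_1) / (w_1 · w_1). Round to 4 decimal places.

2.4377

w1 = Cv₀ = (-13, 12)
Cw1 = (-55, 4)
w1·Cw1 = (-13)·(-55) + 12·4 = 763; w1·w1 = (-13)·(-13) + 12·12 = 313
λ ≈ 763/313 = 2.4377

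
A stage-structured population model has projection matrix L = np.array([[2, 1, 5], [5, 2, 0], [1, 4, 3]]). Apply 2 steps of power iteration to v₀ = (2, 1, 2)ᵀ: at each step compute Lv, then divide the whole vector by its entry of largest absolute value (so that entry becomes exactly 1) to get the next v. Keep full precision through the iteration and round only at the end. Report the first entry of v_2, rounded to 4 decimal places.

1.0000

Lv0 = (15.00000, 12.00000, 12.00000); divide by 15.00000 → v1 = (1.00000, 0.80000, 0.80000)
Lv1 = (6.80000, 6.60000, 6.60000); divide by 6.80000 → v2 = (1.00000, 0.97059, 0.97059)
Requested entry of v2: 102/102 = 1.0000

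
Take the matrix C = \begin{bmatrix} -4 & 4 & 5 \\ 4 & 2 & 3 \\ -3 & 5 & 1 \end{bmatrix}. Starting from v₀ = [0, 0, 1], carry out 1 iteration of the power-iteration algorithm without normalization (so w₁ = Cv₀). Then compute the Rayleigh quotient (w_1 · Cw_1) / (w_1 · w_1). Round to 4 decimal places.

2.0857

w1 = Cv₀ = (5, 3, 1)
Cw1 = (-3, 29, 1)
w1·Cw1 = 5·(-3) + 3·29 + 1·1 = 73; w1·w1 = 5·5 + 3·3 + 1·1 = 35
λ ≈ 73/35 = 2.0857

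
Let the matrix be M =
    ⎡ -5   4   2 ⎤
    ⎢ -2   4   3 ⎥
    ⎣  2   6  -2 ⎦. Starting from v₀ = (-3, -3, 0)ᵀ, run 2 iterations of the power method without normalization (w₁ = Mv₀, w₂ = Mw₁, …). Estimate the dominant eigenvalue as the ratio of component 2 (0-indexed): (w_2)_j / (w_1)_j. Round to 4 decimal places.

w1 = Mv₀ = (3, -6, -24)
w2 = Mw1 = (-87, -102, 18)
Ratio at component: 18 / -24 = -0.7500

λ ≈ -0.7500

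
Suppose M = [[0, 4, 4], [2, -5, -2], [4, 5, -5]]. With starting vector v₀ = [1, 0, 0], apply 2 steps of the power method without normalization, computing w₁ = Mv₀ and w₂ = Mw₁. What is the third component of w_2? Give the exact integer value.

w1 = Mv₀ = (0, 2, 4)
w2 = Mw1 = (24, -18, -10)
The requested component of w2 is -10.

-10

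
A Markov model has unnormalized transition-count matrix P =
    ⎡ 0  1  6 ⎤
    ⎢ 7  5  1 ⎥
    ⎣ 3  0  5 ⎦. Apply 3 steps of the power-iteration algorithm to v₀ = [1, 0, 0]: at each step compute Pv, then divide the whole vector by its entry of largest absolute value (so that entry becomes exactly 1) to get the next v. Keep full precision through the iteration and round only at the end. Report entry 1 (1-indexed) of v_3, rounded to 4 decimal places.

Pv0 = (0.00000, 7.00000, 3.00000); divide by 7.00000 → v1 = (0.00000, 1.00000, 0.42857)
Pv1 = (3.57143, 5.42857, 2.14286); divide by 5.42857 → v2 = (0.65789, 1.00000, 0.39474)
Pv2 = (3.36842, 10.00000, 3.94737); divide by 10.00000 → v3 = (0.33684, 1.00000, 0.39474)
Requested entry of v3: 128/380 = 0.3368

0.3368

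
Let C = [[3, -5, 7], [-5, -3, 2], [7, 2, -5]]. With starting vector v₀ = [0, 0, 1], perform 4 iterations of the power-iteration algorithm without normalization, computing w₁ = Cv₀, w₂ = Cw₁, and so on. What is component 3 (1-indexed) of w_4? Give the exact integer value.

9261

w1 = Cv₀ = (3·0 + (-5)·0 + 7·1; (-5)·0 + (-3)·0 + 2·1; 7·0 + 2·0 + (-5)·1) = (7, 2, -5)
w2 = Cw1 = (3·7 + (-5)·2 + 7·(-5); (-5)·7 + (-3)·2 + 2·(-5); 7·7 + 2·2 + (-5)·(-5)) = (-24, -51, 78)
w3 = Cw2 = (729, 429, -660)
w4 = Cw3 = (-4578, -6252, 9261)
The requested component of w4 is 9261.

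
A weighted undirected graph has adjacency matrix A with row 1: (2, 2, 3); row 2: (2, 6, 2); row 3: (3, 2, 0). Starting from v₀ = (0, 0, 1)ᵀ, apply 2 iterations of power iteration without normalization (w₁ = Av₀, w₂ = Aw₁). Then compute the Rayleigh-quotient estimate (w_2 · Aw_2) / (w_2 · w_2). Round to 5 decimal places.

λ ≈ 7.72344

w1 = Av₀ = (3, 2, 0)
w2 = Aw1 = (10, 18, 13)
Aw2 = (95, 154, 66)
w2·Aw2 = 10·95 + 18·154 + 13·66 = 4580; w2·w2 = 10·10 + 18·18 + 13·13 = 593
λ ≈ 4580/593 = 7.72344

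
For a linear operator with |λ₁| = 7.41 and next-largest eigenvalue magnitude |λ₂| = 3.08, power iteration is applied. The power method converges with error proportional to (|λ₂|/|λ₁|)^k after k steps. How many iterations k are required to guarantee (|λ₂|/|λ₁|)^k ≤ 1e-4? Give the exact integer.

|λ₂/λ₁| = 3.08/7.41 = 0.41565
Need k ≥ ln(1e-4) / ln(0.41565) = -9.2103 / -0.8779 ≈ 10.491
Smallest integer k satisfying the bound: 11

11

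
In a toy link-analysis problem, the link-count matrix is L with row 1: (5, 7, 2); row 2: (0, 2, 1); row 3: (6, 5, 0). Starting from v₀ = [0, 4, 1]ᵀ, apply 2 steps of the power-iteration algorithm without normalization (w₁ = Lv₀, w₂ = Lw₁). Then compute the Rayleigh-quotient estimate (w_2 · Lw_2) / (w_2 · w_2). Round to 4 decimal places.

λ ≈ 7.7270

w1 = Lv₀ = (5·0 + 7·4 + 2·1; 0·0 + 2·4 + 1·1; 6·0 + 5·4 + 0·1) = (30, 9, 20)
w2 = Lw1 = (5·30 + 7·9 + 2·20; 0·30 + 2·9 + 1·20; 6·30 + 5·9 + 0·20) = (253, 38, 225)
Lw2 = (1981, 301, 1708)
w2·Lw2 = 253·1981 + 38·301 + 225·1708 = 896931; w2·w2 = 253·253 + 38·38 + 225·225 = 116078
λ ≈ 896931/116078 = 7.7270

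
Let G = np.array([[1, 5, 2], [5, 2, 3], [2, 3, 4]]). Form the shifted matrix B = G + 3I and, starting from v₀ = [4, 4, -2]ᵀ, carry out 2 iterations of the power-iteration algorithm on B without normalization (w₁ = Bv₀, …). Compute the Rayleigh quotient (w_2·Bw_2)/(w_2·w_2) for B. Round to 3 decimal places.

11.763

B = G + 3I has rows (4, 5, 2); (5, 5, 3); (2, 3, 7)
w1 = Bv₀ = (4·4 + 5·4 + 2·(-2); 5·4 + 5·4 + 3·(-2); 2·4 + 3·4 + 7·(-2)) = (32, 34, 6)
w2 = Bw1 = (4·32 + 5·34 + 2·6; 5·32 + 5·34 + 3·6; 2·32 + 3·34 + 7·6) = (310, 348, 208)
Bw2 = (3396, 3914, 3120)
w2·Bw2 = 3063792; w2·w2 = 260468; μ ≈ 3063792/260468 = 11.763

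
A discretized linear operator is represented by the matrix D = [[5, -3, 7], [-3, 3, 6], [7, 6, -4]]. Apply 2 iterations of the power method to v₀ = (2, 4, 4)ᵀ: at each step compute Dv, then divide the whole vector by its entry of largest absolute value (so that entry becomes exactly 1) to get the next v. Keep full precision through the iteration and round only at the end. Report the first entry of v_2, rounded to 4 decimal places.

0.7080

Dv0 = (26.00000, 30.00000, 22.00000); divide by 30.00000 → v1 = (0.86667, 1.00000, 0.73333)
Dv1 = (6.46667, 4.80000, 9.13333); divide by 9.13333 → v2 = (0.70803, 0.52555, 1.00000)
Requested entry of v2: 194/274 = 0.7080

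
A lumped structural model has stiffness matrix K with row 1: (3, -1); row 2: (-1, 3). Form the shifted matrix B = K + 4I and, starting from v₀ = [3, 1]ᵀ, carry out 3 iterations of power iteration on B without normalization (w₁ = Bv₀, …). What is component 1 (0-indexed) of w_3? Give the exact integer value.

-80

B = K + 4I has rows (7, -1); (-1, 7)
w1 = Bv₀ = (7·3 + (-1)·1; (-1)·3 + 7·1) = (20, 4)
w2 = Bw1 = (7·20 + (-1)·4; (-1)·20 + 7·4) = (136, 8)
w3 = Bw2 = (944, -80)
Requested component of w3: -80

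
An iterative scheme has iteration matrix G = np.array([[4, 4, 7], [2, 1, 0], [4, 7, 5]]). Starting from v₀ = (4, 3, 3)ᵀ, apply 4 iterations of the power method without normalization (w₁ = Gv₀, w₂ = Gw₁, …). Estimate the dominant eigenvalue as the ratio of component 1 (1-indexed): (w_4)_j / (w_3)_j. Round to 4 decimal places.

11.0144

w1 = Gv₀ = (4·4 + 4·3 + 7·3; 2·4 + 1·3 + 0·3; 4·4 + 7·3 + 5·3) = (49, 11, 52)
w2 = Gw1 = (4·49 + 4·11 + 7·52; 2·49 + 1·11 + 0·52; 4·49 + 7·11 + 5·52) = (604, 109, 533)
w3 = Gw2 = (6583, 1317, 5844)
w4 = Gw3 = (72508, 14483, 64771)
Ratio at component: 72508 / 6583 = 11.0144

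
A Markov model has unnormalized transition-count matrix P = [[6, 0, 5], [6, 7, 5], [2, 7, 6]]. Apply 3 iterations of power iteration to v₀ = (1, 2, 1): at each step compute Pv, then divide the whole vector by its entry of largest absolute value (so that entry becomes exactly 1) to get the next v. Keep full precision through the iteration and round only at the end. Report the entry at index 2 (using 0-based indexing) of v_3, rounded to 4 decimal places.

Pv0 = (11.00000, 25.00000, 22.00000); divide by 25.00000 → v1 = (0.44000, 1.00000, 0.88000)
Pv1 = (7.04000, 14.04000, 13.16000); divide by 14.04000 → v2 = (0.50142, 1.00000, 0.93732)
Pv2 = (7.69516, 14.69516, 13.62678); divide by 14.69516 → v3 = (0.52365, 1.00000, 0.92730)
Requested entry of v3: 4783/5158 = 0.9273

0.9273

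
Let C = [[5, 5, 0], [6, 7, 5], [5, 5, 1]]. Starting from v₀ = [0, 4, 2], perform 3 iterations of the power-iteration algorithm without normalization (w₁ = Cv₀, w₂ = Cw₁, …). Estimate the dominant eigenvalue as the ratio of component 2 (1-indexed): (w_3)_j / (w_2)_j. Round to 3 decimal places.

λ ≈ 13.653

w1 = Cv₀ = (5·0 + 5·4 + 0·2; 6·0 + 7·4 + 5·2; 5·0 + 5·4 + 1·2) = (20, 38, 22)
w2 = Cw1 = (5·20 + 5·38 + 0·22; 6·20 + 7·38 + 5·22; 5·20 + 5·38 + 1·22) = (290, 496, 312)
w3 = Cw2 = (3930, 6772, 4242)
Ratio at component: 6772 / 496 = 13.653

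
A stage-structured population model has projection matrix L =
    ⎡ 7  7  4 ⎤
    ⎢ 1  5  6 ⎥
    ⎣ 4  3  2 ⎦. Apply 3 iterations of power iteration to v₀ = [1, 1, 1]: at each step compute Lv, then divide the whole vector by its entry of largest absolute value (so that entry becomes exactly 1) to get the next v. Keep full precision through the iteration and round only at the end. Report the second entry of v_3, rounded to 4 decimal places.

Lv0 = (18.00000, 12.00000, 9.00000); divide by 18.00000 → v1 = (1.00000, 0.66667, 0.50000)
Lv1 = (13.66667, 7.33333, 7.00000); divide by 13.66667 → v2 = (1.00000, 0.53659, 0.51220)
Lv2 = (12.80488, 6.75610, 6.63415); divide by 12.80488 → v3 = (1.00000, 0.52762, 0.51810)
Requested entry of v3: 1662/3150 = 0.5276

0.5276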